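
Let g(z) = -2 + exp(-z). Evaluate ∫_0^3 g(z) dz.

An antiderivative is F(z) = -2*z - exp(-z).
Then F(3) - F(0) = (-6 - exp(-3)) - (-1) = -5 - exp(-3).

-5 - exp(-3)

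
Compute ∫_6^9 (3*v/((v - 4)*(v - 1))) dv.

-7*log(2) + 5*log(5)

Factor the denominator: v**2 - 5*v + 4 = (v - 1)(v - 4).
Partial fractions: 3*v/((v - 4)*(v - 1)) = -1/(v - 1) + 4/(v - 4).
An antiderivative is F(v) = 4*log(v - 4) - log(v - 1).
Then F(9) - F(6) = (-3*log(2) + 4*log(5)) - (log(16/5)) = -7*log(2) + 5*log(5).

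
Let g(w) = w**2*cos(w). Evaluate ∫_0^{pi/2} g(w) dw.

Integrate by parts twice (u = w^2, dv = cos(w) dw).
An antiderivative is F(w) = w**2*sin(w) + 2*w*cos(w) - 2*sin(w).
Then F(pi/2) - F(0) = (-2 + pi**2/4) - (0) = -2 + pi**2/4.

-2 + pi**2/4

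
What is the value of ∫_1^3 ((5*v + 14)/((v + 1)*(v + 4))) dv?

Factor the denominator: v**2 + 5*v + 4 = (v + 4)(v + 1).
Partial fractions: (5*v + 14)/((v + 1)*(v + 4)) = 2/(v + 4) + 3/(v + 1).
An antiderivative is F(v) = 3*log(v + 1) + 2*log(v + 4).
Then F(3) - F(1) = (2*log(7) + 6*log(2)) - (3*log(2) + 2*log(5)) = -2*log(5) + 3*log(2) + 2*log(7).

-2*log(5) + 3*log(2) + 2*log(7)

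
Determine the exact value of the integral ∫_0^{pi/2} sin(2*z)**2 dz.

pi/4

Use the identity sin^2(2*z) = (1 - cos(4*z))/2.
An antiderivative is F(z) = z/2 - sin(4*z)/8.
Then F(pi/2) - F(0) = (pi/4) - (0) = pi/4.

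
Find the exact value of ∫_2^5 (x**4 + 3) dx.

3138/5

By the power rule, an antiderivative is F(x) = x**5/5 + 3*x.
Then F(5) - F(2) = (640) - (62/5) = 3138/5.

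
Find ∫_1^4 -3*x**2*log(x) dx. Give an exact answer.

21 - 128*log(2)

Integrate by parts once (u = ln x, dv = -3*x**2 dx).
An antiderivative is F(x) = -x**3*(3*log(x) - 1)/3.
Then F(4) - F(1) = (64/3 - 128*log(2)) - (1/3) = 21 - 128*log(2).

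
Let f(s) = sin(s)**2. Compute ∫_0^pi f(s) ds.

pi/2

Use the identity sin^2(s) = (1 - cos(2*s))/2.
An antiderivative is F(s) = s/2 - sin(2*s)/4.
Then F(pi) - F(0) = (pi/2) - (0) = pi/2.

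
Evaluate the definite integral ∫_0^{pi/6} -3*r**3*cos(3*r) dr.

Integrate by parts 3 times (u = r^3, dv = -3*cos(3*r) dr).
An antiderivative is F(r) = -r**3*sin(3*r) - r**2*cos(3*r) + 2*r*sin(3*r)/3 + 2*cos(3*r)/9.
Then F(pi/6) - F(0) = (pi*(24 - pi**2)/216) - (2/9) = -2/9 - pi**3/216 + pi/9.

-2/9 - pi**3/216 + pi/9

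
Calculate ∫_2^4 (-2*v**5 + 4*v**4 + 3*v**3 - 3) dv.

-1882/5

By the power rule, an antiderivative is F(v) = -v**6/3 + 4*v**5/5 + 3*v**4/4 - 3*v.
Then F(4) - F(2) = (-5492/15) - (154/15) = -1882/5.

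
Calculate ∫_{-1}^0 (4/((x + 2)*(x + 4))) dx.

log(9/4)

Factor the denominator: x**2 + 6*x + 8 = (x + 4)(x + 2).
Partial fractions: 4/((x + 2)*(x + 4)) = -2/(x + 4) + 2/(x + 2).
An antiderivative is F(x) = 2*log(x + 2) - 2*log(x + 4).
Then F(0) - F(-1) = (-log(4)) - (-log(9)) = log(9/4).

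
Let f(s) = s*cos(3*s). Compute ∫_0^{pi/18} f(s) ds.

-1/9 + pi/108 + sqrt(3)/18

Integrate by parts once (u = s, dv = cos(3*s) ds).
An antiderivative is F(s) = s*sin(3*s)/3 + cos(3*s)/9.
Then F(pi/18) - F(0) = (pi/108 + sqrt(3)/18) - (1/9) = -1/9 + pi/108 + sqrt(3)/18.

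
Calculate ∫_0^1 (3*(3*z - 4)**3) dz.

Let u = 3*z - 4, so du = 3 dz. When z = 0, u = -4; when z = 1, u = -1.
The integral becomes ∫ u**3 du from -4 to -1, with antiderivative u**4/4.
Back in z: F(z) = (3*z - 4)**4/4.
Then F(1) - F(0) = (1/4) - (64) = -255/4.

-255/4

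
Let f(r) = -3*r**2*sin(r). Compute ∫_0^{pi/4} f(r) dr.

Integrate by parts twice (u = r^2, dv = -3*sin(r) dr).
An antiderivative is F(r) = 3*r**2*cos(r) - 6*r*sin(r) - 6*cos(r).
Then F(pi/4) - F(0) = (3*sqrt(2)*(-32 - 8*pi + pi**2)/32) - (-6) = -3*sqrt(2) - 3*sqrt(2)*pi/4 + 3*sqrt(2)*pi**2/32 + 6.

-3*sqrt(2) - 3*sqrt(2)*pi/4 + 3*sqrt(2)*pi**2/32 + 6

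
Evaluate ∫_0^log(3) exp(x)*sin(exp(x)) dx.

cos(1) - cos(3)

Let u = exp(x), so du = exp(x) dx. When x = 0, u = 1; when x = log(3), u = 3.
The integral becomes ∫ sin(u) du from 1 to 3, with antiderivative -cos(u).
Back in x: F(x) = -cos(exp(x)).
Then F(log(3)) - F(0) = (-cos(3)) - (-cos(1)) = cos(1) - cos(3).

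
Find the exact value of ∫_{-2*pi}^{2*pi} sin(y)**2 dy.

2*pi

Use the identity sin^2(y) = (1 - cos(2*y))/2.
An antiderivative is F(y) = y/2 - sin(2*y)/4.
Then F(2*pi) - F(-2*pi) = (pi) - (-pi) = 2*pi.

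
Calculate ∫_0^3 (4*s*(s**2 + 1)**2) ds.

Let u = s**2 + 1, so du = 2*s ds. When s = 0, u = 1; when s = 3, u = 10.
The integral becomes 2·∫ u**2 du from 1 to 10, with antiderivative 2*u**3/3.
Back in s: F(s) = 2*(s**2 + 1)**3/3.
Then F(3) - F(0) = (2000/3) - (2/3) = 666.

666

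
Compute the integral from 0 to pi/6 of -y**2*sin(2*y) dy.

Integrate by parts twice (u = y^2, dv = -sin(2*y) dy).
An antiderivative is F(y) = y**2*cos(2*y)/2 - y*sin(2*y)/2 - cos(2*y)/4.
Then F(pi/6) - F(0) = (-sqrt(3)*pi/24 - 1/8 + pi**2/144) - (-1/4) = -sqrt(3)*pi/24 + pi**2/144 + 1/8.

-sqrt(3)*pi/24 + pi**2/144 + 1/8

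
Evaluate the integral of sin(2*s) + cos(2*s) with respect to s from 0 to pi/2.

An antiderivative is F(s) = sin(2*s)/2 - cos(2*s)/2.
Then F(pi/2) - F(0) = (1/2) - (-1/2) = 1.

1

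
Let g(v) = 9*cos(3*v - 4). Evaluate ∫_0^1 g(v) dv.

Let u = 3*v - 4, so du = 3 dv. When v = 0, u = -4; when v = 1, u = -1.
The integral becomes 3·∫ cos(u) du from -4 to -1, with antiderivative 3*sin(u).
Back in v: F(v) = 3*sin(3*v - 4).
Then F(1) - F(0) = (-3*sin(1)) - (-3*sin(4)) = -3*sin(1) + 3*sin(4).

-3*sin(1) + 3*sin(4)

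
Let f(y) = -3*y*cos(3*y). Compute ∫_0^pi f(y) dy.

2/3

Integrate by parts once (u = y, dv = -3*cos(3*y) dy).
An antiderivative is F(y) = -y*sin(3*y) - cos(3*y)/3.
Then F(pi) - F(0) = (1/3) - (-1/3) = 2/3.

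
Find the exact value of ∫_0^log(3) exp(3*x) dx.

Let u = exp(x), so du = exp(x) dx. When x = 0, u = 1; when x = log(3), u = 3.
The integral becomes ∫ u**2 du from 1 to 3, with antiderivative u**3/3.
Back in x: F(x) = exp(3*x)/3.
Then F(log(3)) - F(0) = (9) - (1/3) = 26/3.

26/3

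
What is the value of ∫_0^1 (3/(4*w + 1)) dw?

3*log(5)/4

An antiderivative is F(w) = 3*log(4*w + 1)/4.
Then F(1) - F(0) = (3*log(5)/4) - (0) = 3*log(5)/4.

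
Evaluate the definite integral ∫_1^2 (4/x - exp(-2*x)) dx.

(-exp(2) + 1 + 8*exp(4)*log(2))*exp(-4)/2

An antiderivative is F(x) = 4*log(x) + exp(-2*x)/2.
Then F(2) - F(1) = (exp(-4)/2 + 4*log(2)) - (exp(-2)/2) = (-exp(2) + 1 + 8*exp(4)*log(2))*exp(-4)/2.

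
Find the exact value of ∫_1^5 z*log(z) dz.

Integrate by parts once (u = ln z, dv = z dz).
An antiderivative is F(z) = z**2*(2*log(z) - 1)/4.
Then F(5) - F(1) = (-25/4 + 25*log(5)/2) - (-1/4) = -6 + 25*log(5)/2.

-6 + 25*log(5)/2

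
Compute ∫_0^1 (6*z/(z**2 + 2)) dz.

Let u = z**2 + 2, so du = 2*z dz. When z = 0, u = 2; when z = 1, u = 3.
The integral becomes 3·∫ 1/u du from 2 to 3, with antiderivative 3*log(u).
Back in z: F(z) = 3*log(z**2 + 2).
Then F(1) - F(0) = (log(27)) - (log(8)) = log(27/8).

log(27/8)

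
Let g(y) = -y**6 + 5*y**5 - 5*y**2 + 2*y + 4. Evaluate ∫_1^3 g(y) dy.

5608/21

By the power rule, an antiderivative is F(y) = -y**7/7 + 5*y**6/6 - 5*y**3/3 + y**2 + 4*y.
Then F(3) - F(1) = (3795/14) - (169/42) = 5608/21.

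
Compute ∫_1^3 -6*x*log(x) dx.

12 - 27*log(3)

Integrate by parts once (u = ln x, dv = -6*x dx).
An antiderivative is F(x) = -3*x**2*(2*log(x) - 1)/2.
Then F(3) - F(1) = (27/2 - 27*log(3)) - (3/2) = 12 - 27*log(3).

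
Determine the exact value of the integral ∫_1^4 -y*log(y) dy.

Integrate by parts once (u = ln y, dv = -y dy).
An antiderivative is F(y) = -y**2*(2*log(y) - 1)/4.
Then F(4) - F(1) = (4 - 16*log(2)) - (1/4) = 15/4 - 16*log(2).

15/4 - 16*log(2)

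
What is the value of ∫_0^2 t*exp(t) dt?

1 + exp(2)

Integrate by parts once (u = t, dv = exp(t) dt).
An antiderivative is F(t) = (t - 1)*exp(t).
Then F(2) - F(0) = (exp(2)) - (-1) = 1 + exp(2).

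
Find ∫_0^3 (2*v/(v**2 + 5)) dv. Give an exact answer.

log(14/5)

Let u = v**2 + 5, so du = 2*v dv. When v = 0, u = 5; when v = 3, u = 14.
The integral becomes ∫ 1/u du from 5 to 14, with antiderivative log(u).
Back in v: F(v) = log(v**2 + 5).
Then F(3) - F(0) = (log(14)) - (log(5)) = log(14/5).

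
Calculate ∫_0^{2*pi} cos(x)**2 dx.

pi

Use the identity cos^2(x) = (1 + cos(2*x))/2.
An antiderivative is F(x) = x/2 + sin(2*x)/4.
Then F(2*pi) - F(0) = (pi) - (0) = pi.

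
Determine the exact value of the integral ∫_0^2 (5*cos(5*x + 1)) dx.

sin(11) - sin(1)

Let u = 5*x + 1, so du = 5 dx. When x = 0, u = 1; when x = 2, u = 11.
The integral becomes ∫ cos(u) du from 1 to 11, with antiderivative sin(u).
Back in x: F(x) = sin(5*x + 1).
Then F(2) - F(0) = (sin(11)) - (sin(1)) = sin(11) - sin(1).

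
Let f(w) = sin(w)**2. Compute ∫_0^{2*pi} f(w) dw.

Use the identity sin^2(w) = (1 - cos(2*w))/2.
An antiderivative is F(w) = w/2 - sin(2*w)/4.
Then F(2*pi) - F(0) = (pi) - (0) = pi.

pi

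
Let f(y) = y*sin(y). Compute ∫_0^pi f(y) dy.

Integrate by parts once (u = y, dv = sin(y) dy).
An antiderivative is F(y) = -y*cos(y) + sin(y).
Then F(pi) - F(0) = (pi) - (0) = pi.

pi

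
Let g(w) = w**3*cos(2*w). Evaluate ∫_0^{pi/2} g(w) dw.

Integrate by parts 3 times (u = w^3, dv = cos(2*w) dw).
An antiderivative is F(w) = w**3*sin(2*w)/2 + 3*w**2*cos(2*w)/4 - 3*w*sin(2*w)/4 - 3*cos(2*w)/8.
Then F(pi/2) - F(0) = (3/8 - 3*pi**2/16) - (-3/8) = 3/4 - 3*pi**2/16.

3/4 - 3*pi**2/16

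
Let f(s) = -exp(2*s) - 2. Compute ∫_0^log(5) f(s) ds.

An antiderivative is F(s) = -exp(2*s)/2 - 2*s.
Then F(log(5)) - F(0) = (-25/2 - log(25)) - (-1/2) = -12 - 2*log(5).

-12 - 2*log(5)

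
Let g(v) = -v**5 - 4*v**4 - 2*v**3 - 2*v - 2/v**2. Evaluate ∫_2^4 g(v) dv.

By the power rule, an antiderivative is F(v) = -v**6/6 - 4*v**5/5 - v**4/2 - v**2 + 2/v.
Then F(4) - F(2) = (-49361/30) - (-709/15) = -15981/10.

-15981/10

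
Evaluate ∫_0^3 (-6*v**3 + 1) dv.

-237/2

By the power rule, an antiderivative is F(v) = -3*v**4/2 + v.
Then F(3) - F(0) = (-237/2) - (0) = -237/2.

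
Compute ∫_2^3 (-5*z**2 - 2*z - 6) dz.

By the power rule, an antiderivative is F(z) = -5*z**3/3 - z**2 - 6*z.
Then F(3) - F(2) = (-72) - (-88/3) = -128/3.

-128/3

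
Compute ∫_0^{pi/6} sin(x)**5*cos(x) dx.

1/384

Let u = sin(x), so du = cos(x) dx. When x = 0, u = 0; when x = pi/6, u = 1/2.
The integral becomes ∫ u**5 du from 0 to 1/2, with antiderivative u**6/6.
Back in x: F(x) = sin(x)**6/6.
Then F(pi/6) - F(0) = (1/384) - (0) = 1/384.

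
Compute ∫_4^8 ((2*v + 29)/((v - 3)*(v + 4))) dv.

-3*log(3) + 3*log(2) + 5*log(5)

Factor the denominator: v**2 + v - 12 = (v + 4)(v - 3).
Partial fractions: (2*v + 29)/((v - 3)*(v + 4)) = -3/(v + 4) + 5/(v - 3).
An antiderivative is F(v) = 5*log(v - 3) - 3*log(v + 4).
Then F(8) - F(4) = (-6*log(2) - 3*log(3) + 5*log(5)) - (-9*log(2)) = -3*log(3) + 3*log(2) + 5*log(5).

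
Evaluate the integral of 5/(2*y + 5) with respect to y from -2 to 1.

5*log(7)/2

An antiderivative is F(y) = 5*log(2*y + 5)/2.
Then F(1) - F(-2) = (5*log(7)/2) - (0) = 5*log(7)/2.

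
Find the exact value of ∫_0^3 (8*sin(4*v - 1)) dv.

Let u = 4*v - 1, so du = 4 dv. When v = 0, u = -1; when v = 3, u = 11.
The integral becomes 2·∫ sin(u) du from -1 to 11, with antiderivative -2*cos(u).
Back in v: F(v) = -2*cos(4*v - 1).
Then F(3) - F(0) = (-2*cos(11)) - (-2*cos(1)) = -2*cos(11) + 2*cos(1).

-2*cos(11) + 2*cos(1)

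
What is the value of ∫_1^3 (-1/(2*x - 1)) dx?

-log(5)/2

An antiderivative is F(x) = -log(2*x - 1)/2.
Then F(3) - F(1) = (-log(5)/2) - (0) = -log(5)/2.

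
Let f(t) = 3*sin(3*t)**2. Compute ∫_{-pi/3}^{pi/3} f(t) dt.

Use the identity sin^2(3*t) = (1 - cos(6*t))/2.
An antiderivative is F(t) = 3*t/2 - sin(6*t)/4.
Then F(pi/3) - F(-pi/3) = (pi/2) - (-pi/2) = pi.

pi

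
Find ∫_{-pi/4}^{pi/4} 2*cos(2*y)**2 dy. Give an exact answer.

pi/2

Use the identity cos^2(2*y) = (1 + cos(4*y))/2.
An antiderivative is F(y) = y + sin(4*y)/4.
Then F(pi/4) - F(-pi/4) = (pi/4) - (-pi/4) = pi/2.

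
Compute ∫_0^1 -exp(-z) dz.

An antiderivative is F(z) = exp(-z).
Then F(1) - F(0) = (exp(-1)) - (1) = -1 + exp(-1).

-1 + exp(-1)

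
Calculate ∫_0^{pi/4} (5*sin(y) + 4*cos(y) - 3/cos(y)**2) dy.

2 - sqrt(2)/2

An antiderivative is F(y) = 4*sin(y) - 5*cos(y) - 3*tan(y).
Then F(pi/4) - F(0) = (-3 - sqrt(2)/2) - (-5) = 2 - sqrt(2)/2.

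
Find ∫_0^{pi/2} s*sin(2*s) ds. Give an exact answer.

pi/4

Integrate by parts once (u = s, dv = sin(2*s) ds).
An antiderivative is F(s) = -s*cos(2*s)/2 + sin(2*s)/4.
Then F(pi/2) - F(0) = (pi/4) - (0) = pi/4.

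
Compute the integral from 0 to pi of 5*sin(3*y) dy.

An antiderivative is F(y) = -5*cos(3*y)/3.
Then F(pi) - F(0) = (5/3) - (-5/3) = 10/3.

10/3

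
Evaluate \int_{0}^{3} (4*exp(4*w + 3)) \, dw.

Let u = 4*w + 3, so du = 4 dw. When w = 0, u = 3; when w = 3, u = 15.
The integral becomes ∫ exp(u) du from 3 to 15, with antiderivative exp(u).
Back in w: F(w) = exp(4*w + 3).
Then F(3) - F(0) = (exp(15)) - (exp(3)) = -exp(3) + exp(15).

-exp(3) + exp(15)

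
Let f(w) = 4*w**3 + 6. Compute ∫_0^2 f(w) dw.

By the power rule, an antiderivative is F(w) = w**4 + 6*w.
Then F(2) - F(0) = (28) - (0) = 28.

28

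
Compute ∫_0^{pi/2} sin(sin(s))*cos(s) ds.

1 - cos(1)

Let u = sin(s), so du = cos(s) ds. When s = 0, u = 0; when s = pi/2, u = 1.
The integral becomes ∫ sin(u) du from 0 to 1, with antiderivative -cos(u).
Back in s: F(s) = -cos(sin(s)).
Then F(pi/2) - F(0) = (-cos(1)) - (-1) = 1 - cos(1).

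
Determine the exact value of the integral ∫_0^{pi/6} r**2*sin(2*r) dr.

-1/8 - pi**2/144 + sqrt(3)*pi/24

Integrate by parts twice (u = r^2, dv = sin(2*r) dr).
An antiderivative is F(r) = -r**2*cos(2*r)/2 + r*sin(2*r)/2 + cos(2*r)/4.
Then F(pi/6) - F(0) = (-pi**2/144 + 1/8 + sqrt(3)*pi/24) - (1/4) = -1/8 - pi**2/144 + sqrt(3)*pi/24.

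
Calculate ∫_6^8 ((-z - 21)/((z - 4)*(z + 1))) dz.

-4*log(7) - 5*log(2) + 8*log(3)

Factor the denominator: z**2 - 3*z - 4 = (z + 1)(z - 4).
Partial fractions: (-z - 21)/((z - 4)*(z + 1)) = 4/(z + 1) - 5/(z - 4).
An antiderivative is F(z) = -5*log(z - 4) + 4*log(z + 1).
Then F(8) - F(6) = (-10*log(2) + 8*log(3)) - (-5*log(2) + 4*log(7)) = -4*log(7) - 5*log(2) + 8*log(3).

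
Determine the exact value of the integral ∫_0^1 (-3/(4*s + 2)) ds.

An antiderivative is F(s) = -3*log(4*s + 2)/4.
Then F(1) - F(0) = (-3*log(6)/4) - (-3*log(2)/4) = -3*log(3)/4.

-3*log(3)/4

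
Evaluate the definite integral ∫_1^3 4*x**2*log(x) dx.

Integrate by parts once (u = ln x, dv = 4*x**2 dx).
An antiderivative is F(x) = 4*x**3*(3*log(x) - 1)/9.
Then F(3) - F(1) = (-12 + 36*log(3)) - (-4/9) = -104/9 + 36*log(3).

-104/9 + 36*log(3)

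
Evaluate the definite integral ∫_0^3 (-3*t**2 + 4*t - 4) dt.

By the power rule, an antiderivative is F(t) = -t**3 + 2*t**2 - 4*t.
Then F(3) - F(0) = (-21) - (0) = -21.

-21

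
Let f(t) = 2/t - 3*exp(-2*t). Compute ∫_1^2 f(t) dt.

An antiderivative is F(t) = 2*log(t) + 3*exp(-2*t)/2.
Then F(2) - F(1) = (3*exp(-4)/2 + 2*log(2)) - (3*exp(-2)/2) = -3*exp(-2)/2 + 3*exp(-4)/2 + 2*log(2).

-3*exp(-2)/2 + 3*exp(-4)/2 + 2*log(2)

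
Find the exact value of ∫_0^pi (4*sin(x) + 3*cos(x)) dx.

An antiderivative is F(x) = 3*sin(x) - 4*cos(x).
Then F(pi) - F(0) = (4) - (-4) = 8.

8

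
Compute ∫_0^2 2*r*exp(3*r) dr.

Integrate by parts once (u = r, dv = 2*exp(3*r) dr).
An antiderivative is F(r) = (6*r - 2)*exp(3*r)/9.
Then F(2) - F(0) = (10*exp(6)/9) - (-2/9) = 2/9 + 10*exp(6)/9.

2/9 + 10*exp(6)/9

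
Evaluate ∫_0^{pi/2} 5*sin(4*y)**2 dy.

Use the identity sin^2(4*y) = (1 - cos(8*y))/2.
An antiderivative is F(y) = 5*y/2 - 5*sin(8*y)/16.
Then F(pi/2) - F(0) = (5*pi/4) - (0) = 5*pi/4.

5*pi/4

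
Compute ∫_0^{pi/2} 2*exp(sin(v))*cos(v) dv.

Let u = sin(v), so du = cos(v) dv. When v = 0, u = 0; when v = pi/2, u = 1.
The integral becomes 2·∫ exp(u) du from 0 to 1, with antiderivative 2*exp(u).
Back in v: F(v) = 2*exp(sin(v)).
Then F(pi/2) - F(0) = (2*E) - (2) = -2 + 2*E.

-2 + 2*E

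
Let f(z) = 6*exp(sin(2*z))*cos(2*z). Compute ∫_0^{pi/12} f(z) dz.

Let u = sin(2*z), so du = 2*cos(2*z) dz. When z = 0, u = 0; when z = pi/12, u = 1/2.
The integral becomes 3·∫ exp(u) du from 0 to 1/2, with antiderivative 3*exp(u).
Back in z: F(z) = 3*exp(sin(2*z)).
Then F(pi/12) - F(0) = (3*exp(1/2)) - (3) = -3 + 3*exp(1/2).

-3 + 3*exp(1/2)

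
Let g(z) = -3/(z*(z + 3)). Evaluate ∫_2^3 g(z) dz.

log(4/5)

Factor the denominator: z**2 + 3*z = (z + 3)z.
Partial fractions: -3/(z*(z + 3)) = 1/(z + 3) - 1/z.
An antiderivative is F(z) = -log(z) + log(z + 3).
Then F(3) - F(2) = (log(2)) - (log(5/2)) = log(4/5).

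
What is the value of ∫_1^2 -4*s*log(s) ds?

Integrate by parts once (u = ln s, dv = -4*s ds).
An antiderivative is F(s) = -s**2*(2*log(s) - 1).
Then F(2) - F(1) = (4 - 8*log(2)) - (1) = 3 - 8*log(2).

3 - 8*log(2)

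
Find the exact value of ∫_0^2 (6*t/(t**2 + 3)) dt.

-3*log(3) + 3*log(7)

Let u = t**2 + 3, so du = 2*t dt. When t = 0, u = 3; when t = 2, u = 7.
The integral becomes 3·∫ 1/u du from 3 to 7, with antiderivative 3*log(u).
Back in t: F(t) = 3*log(t**2 + 3).
Then F(2) - F(0) = (3*log(7)) - (log(27)) = -3*log(3) + 3*log(7).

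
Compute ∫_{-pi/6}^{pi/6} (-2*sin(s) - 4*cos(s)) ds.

An antiderivative is F(s) = -4*sin(s) + 2*cos(s).
Then F(pi/6) - F(-pi/6) = (-2 + sqrt(3)) - (sqrt(3) + 2) = -4.

-4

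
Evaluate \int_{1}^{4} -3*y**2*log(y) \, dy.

21 - 128*log(2)

Integrate by parts once (u = ln y, dv = -3*y**2 dy).
An antiderivative is F(y) = -y**3*(3*log(y) - 1)/3.
Then F(4) - F(1) = (64/3 - 128*log(2)) - (1/3) = 21 - 128*log(2).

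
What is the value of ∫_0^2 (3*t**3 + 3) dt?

By the power rule, an antiderivative is F(t) = 3*t**4/4 + 3*t.
Then F(2) - F(0) = (18) - (0) = 18.

18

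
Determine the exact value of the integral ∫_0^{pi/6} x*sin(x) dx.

-sqrt(3)*pi/12 + 1/2

Integrate by parts once (u = x, dv = sin(x) dx).
An antiderivative is F(x) = -x*cos(x) + sin(x).
Then F(pi/6) - F(0) = (-sqrt(3)*pi/12 + 1/2) - (0) = -sqrt(3)*pi/12 + 1/2.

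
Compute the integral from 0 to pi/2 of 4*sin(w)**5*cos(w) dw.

Let u = sin(w), so du = cos(w) dw. When w = 0, u = 0; when w = pi/2, u = 1.
The integral becomes 4·∫ u**5 du from 0 to 1, with antiderivative 2*u**6/3.
Back in w: F(w) = 2*sin(w)**6/3.
Then F(pi/2) - F(0) = (2/3) - (0) = 2/3.

2/3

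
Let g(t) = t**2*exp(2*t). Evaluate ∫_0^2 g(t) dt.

Integrate by parts twice (u = t^2, dv = exp(2*t) dt).
An antiderivative is F(t) = (2*t**2 - 2*t + 1)*exp(2*t)/4.
Then F(2) - F(0) = (5*exp(4)/4) - (1/4) = -1/4 + 5*exp(4)/4.

-1/4 + 5*exp(4)/4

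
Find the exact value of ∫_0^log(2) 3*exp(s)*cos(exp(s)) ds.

Let u = exp(s), so du = exp(s) ds. When s = 0, u = 1; when s = log(2), u = 2.
The integral becomes 3·∫ cos(u) du from 1 to 2, with antiderivative 3*sin(u).
Back in s: F(s) = 3*sin(exp(s)).
Then F(log(2)) - F(0) = (3*sin(2)) - (3*sin(1)) = -3*sin(1) + 3*sin(2).

-3*sin(1) + 3*sin(2)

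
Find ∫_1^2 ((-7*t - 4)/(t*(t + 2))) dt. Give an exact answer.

Factor the denominator: t**2 + 2*t = (t + 2)t.
Partial fractions: (-7*t - 4)/(t*(t + 2)) = -5/(t + 2) - 2/t.
An antiderivative is F(t) = -2*log(t) - 5*log(t + 2).
Then F(2) - F(1) = (-12*log(2)) - (-5*log(3)) = -12*log(2) + 5*log(3).

-12*log(2) + 5*log(3)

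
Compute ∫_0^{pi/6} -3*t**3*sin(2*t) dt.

-3*pi/16 - sqrt(3)*pi**2/32 + pi**3/288 + 9*sqrt(3)/16

Integrate by parts 3 times (u = t^3, dv = -3*sin(2*t) dt).
An antiderivative is F(t) = 3*t**3*cos(2*t)/2 - 9*t**2*sin(2*t)/4 - 9*t*cos(2*t)/4 + 9*sin(2*t)/8.
Then F(pi/6) - F(0) = (-3*pi/16 - sqrt(3)*pi**2/32 + pi**3/288 + 9*sqrt(3)/16) - (0) = -3*pi/16 - sqrt(3)*pi**2/32 + pi**3/288 + 9*sqrt(3)/16.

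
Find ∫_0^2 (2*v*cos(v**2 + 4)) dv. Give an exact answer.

Let u = v**2 + 4, so du = 2*v dv. When v = 0, u = 4; when v = 2, u = 8.
The integral becomes ∫ cos(u) du from 4 to 8, with antiderivative sin(u).
Back in v: F(v) = sin(v**2 + 4).
Then F(2) - F(0) = (sin(8)) - (sin(4)) = -sin(4) + sin(8).

-sin(4) + sin(8)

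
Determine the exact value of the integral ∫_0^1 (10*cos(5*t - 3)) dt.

Let u = 5*t - 3, so du = 5 dt. When t = 0, u = -3; when t = 1, u = 2.
The integral becomes 2·∫ cos(u) du from -3 to 2, with antiderivative 2*sin(u).
Back in t: F(t) = 2*sin(5*t - 3).
Then F(1) - F(0) = (2*sin(2)) - (-2*sin(3)) = 2*sin(3) + 2*sin(2).

2*sin(3) + 2*sin(2)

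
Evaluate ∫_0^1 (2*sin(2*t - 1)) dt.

0

Let u = 2*t - 1, so du = 2 dt. When t = 0, u = -1; when t = 1, u = 1.
The integral becomes ∫ sin(u) du from -1 to 1, with antiderivative -cos(u).
Back in t: F(t) = -cos(2*t - 1).
Then F(1) - F(0) = (-cos(1)) - (-cos(1)) = 0.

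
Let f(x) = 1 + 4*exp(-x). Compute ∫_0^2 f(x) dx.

6 - 4*exp(-2)

An antiderivative is F(x) = x - 4*exp(-x).
Then F(2) - F(0) = (2 - 4*exp(-2)) - (-4) = 6 - 4*exp(-2).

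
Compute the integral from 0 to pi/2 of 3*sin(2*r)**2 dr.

Use the identity sin^2(2*r) = (1 - cos(4*r))/2.
An antiderivative is F(r) = 3*r/2 - 3*sin(4*r)/8.
Then F(pi/2) - F(0) = (3*pi/4) - (0) = 3*pi/4.

3*pi/4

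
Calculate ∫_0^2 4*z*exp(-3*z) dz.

Integrate by parts once (u = z, dv = 4*exp(-3*z) dz).
An antiderivative is F(z) = (-12*z - 4)*exp(-3*z)/9.
Then F(2) - F(0) = (-28*exp(-6)/9) - (-4/9) = 4/9 - 28*exp(-6)/9.

4/9 - 28*exp(-6)/9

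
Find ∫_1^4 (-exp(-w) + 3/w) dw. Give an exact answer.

An antiderivative is F(w) = 3*log(w) + exp(-w).
Then F(4) - F(1) = (exp(-4) + 6*log(2)) - (exp(-1)) = -exp(-1) + exp(-4) + 6*log(2).

-exp(-1) + exp(-4) + 6*log(2)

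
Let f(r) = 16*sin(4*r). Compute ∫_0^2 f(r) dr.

4 - 4*cos(8)

Let u = 4*r, so du = 4 dr. When r = 0, u = 0; when r = 2, u = 8.
The integral becomes 4·∫ sin(u) du from 0 to 8, with antiderivative -4*cos(u).
Back in r: F(r) = -4*cos(4*r).
Then F(2) - F(0) = (-4*cos(8)) - (-4) = 4 - 4*cos(8).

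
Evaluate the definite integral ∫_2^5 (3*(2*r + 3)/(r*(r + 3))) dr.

log(64)

Factor the denominator: r**2 + 3*r = (r + 3)r.
Partial fractions: 3*(2*r + 3)/(r*(r + 3)) = 3/(r + 3) + 3/r.
An antiderivative is F(r) = 3*log(r) + 3*log(r + 3).
Then F(5) - F(2) = (3*log(5) + 9*log(2)) - (3*log(2) + 3*log(5)) = log(64).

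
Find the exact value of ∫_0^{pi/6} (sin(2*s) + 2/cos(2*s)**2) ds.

An antiderivative is F(s) = -cos(2*s)/2 + tan(2*s).
Then F(pi/6) - F(0) = (-1/4 + sqrt(3)) - (-1/2) = 1/4 + sqrt(3).

1/4 + sqrt(3)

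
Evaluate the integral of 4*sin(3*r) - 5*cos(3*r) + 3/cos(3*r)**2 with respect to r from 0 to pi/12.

An antiderivative is F(r) = -5*sin(3*r)/3 - 4*cos(3*r)/3 + tan(3*r).
Then F(pi/12) - F(0) = (1 - 3*sqrt(2)/2) - (-4/3) = 7/3 - 3*sqrt(2)/2.

7/3 - 3*sqrt(2)/2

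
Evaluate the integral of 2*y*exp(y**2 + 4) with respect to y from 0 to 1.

-exp(4) + exp(5)

Let u = y**2 + 4, so du = 2*y dy. When y = 0, u = 4; when y = 1, u = 5.
The integral becomes ∫ exp(u) du from 4 to 5, with antiderivative exp(u).
Back in y: F(y) = exp(y**2 + 4).
Then F(1) - F(0) = (exp(5)) - (exp(4)) = -exp(4) + exp(5).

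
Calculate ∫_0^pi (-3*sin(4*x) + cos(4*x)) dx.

An antiderivative is F(x) = sin(4*x)/4 + 3*cos(4*x)/4.
Then F(pi) - F(0) = (3/4) - (3/4) = 0.

0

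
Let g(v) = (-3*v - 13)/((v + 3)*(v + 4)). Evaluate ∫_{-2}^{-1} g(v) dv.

log(3/32)

Factor the denominator: v**2 + 7*v + 12 = (v + 4)(v + 3).
Partial fractions: (-3*v - 13)/((v + 3)*(v + 4)) = 1/(v + 4) - 4/(v + 3).
An antiderivative is F(v) = -4*log(v + 3) + log(v + 4).
Then F(-1) - F(-2) = (log(3/16)) - (log(2)) = log(3/32).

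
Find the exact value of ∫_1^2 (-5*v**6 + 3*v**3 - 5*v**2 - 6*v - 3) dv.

By the power rule, an antiderivative is F(v) = -5*v**7/7 + 3*v**4/4 - 5*v**3/3 - 3*v**2 - 3*v.
Then F(2) - F(1) = (-2326/21) - (-641/84) = -8663/84.

-8663/84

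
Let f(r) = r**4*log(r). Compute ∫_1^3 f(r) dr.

Integrate by parts once (u = ln r, dv = r**4 dr).
An antiderivative is F(r) = r**5*(5*log(r) - 1)/25.
Then F(3) - F(1) = (-243/25 + 243*log(3)/5) - (-1/25) = -242/25 + 243*log(3)/5.

-242/25 + 243*log(3)/5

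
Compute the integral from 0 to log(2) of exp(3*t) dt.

Let u = exp(t), so du = exp(t) dt. When t = 0, u = 1; when t = log(2), u = 2.
The integral becomes ∫ u**2 du from 1 to 2, with antiderivative u**3/3.
Back in t: F(t) = exp(3*t)/3.
Then F(log(2)) - F(0) = (8/3) - (1/3) = 7/3.

7/3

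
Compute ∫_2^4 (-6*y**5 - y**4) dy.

By the power rule, an antiderivative is F(y) = -y**6 - y**5/5.
Then F(4) - F(2) = (-21504/5) - (-352/5) = -21152/5.

-21152/5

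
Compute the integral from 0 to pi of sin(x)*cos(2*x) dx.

Use the identity sin(x)cos(2*x) = [sin(3*x) + sin(-x)]/2.
An antiderivative is F(x) = cos(x)/2 - cos(3*x)/6.
Then F(pi) - F(0) = (-1/3) - (1/3) = -2/3.

-2/3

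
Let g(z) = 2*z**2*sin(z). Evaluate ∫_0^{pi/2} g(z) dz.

-4 + 2*pi

Integrate by parts twice (u = z^2, dv = 2*sin(z) dz).
An antiderivative is F(z) = -2*z**2*cos(z) + 4*z*sin(z) + 4*cos(z).
Then F(pi/2) - F(0) = (2*pi) - (4) = -4 + 2*pi.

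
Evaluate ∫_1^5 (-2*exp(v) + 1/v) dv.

An antiderivative is F(v) = -2*exp(v) + log(v).
Then F(5) - F(1) = (-2*exp(5) + log(5)) - (-2*exp(1)) = -2*exp(5) + log(5) + 2*exp(1).

-2*exp(5) + log(5) + 2*exp(1)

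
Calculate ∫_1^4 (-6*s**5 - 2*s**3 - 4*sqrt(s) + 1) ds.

-25429/6

By the power rule, an antiderivative is F(s) = -s**6 - s**4/2 - 8*s**(3/2)/3 + s.
Then F(4) - F(1) = (-12724/3) - (-19/6) = -25429/6.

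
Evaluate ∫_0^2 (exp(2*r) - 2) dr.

-9/2 + exp(4)/2

An antiderivative is F(r) = exp(2*r)/2 - 2*r.
Then F(2) - F(0) = (-4 + exp(4)/2) - (1/2) = -9/2 + exp(4)/2.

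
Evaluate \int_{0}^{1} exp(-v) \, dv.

An antiderivative is F(v) = -exp(-v).
Then F(1) - F(0) = (-exp(-1)) - (-1) = 1 - exp(-1).

1 - exp(-1)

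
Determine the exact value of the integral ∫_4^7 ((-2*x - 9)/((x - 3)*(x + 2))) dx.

-7*log(2) + log(3)

Factor the denominator: x**2 - x - 6 = (x + 2)(x - 3).
Partial fractions: (-2*x - 9)/((x - 3)*(x + 2)) = 1/(x + 2) - 3/(x - 3).
An antiderivative is F(x) = -3*log(x - 3) + log(x + 2).
Then F(7) - F(4) = (log(9/64)) - (log(6)) = -7*log(2) + log(3).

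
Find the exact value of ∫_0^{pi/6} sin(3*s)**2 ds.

pi/12

Use the identity sin^2(3*s) = (1 - cos(6*s))/2.
An antiderivative is F(s) = s/2 - sin(6*s)/12.
Then F(pi/6) - F(0) = (pi/12) - (0) = pi/12.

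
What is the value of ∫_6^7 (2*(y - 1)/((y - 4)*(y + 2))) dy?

Factor the denominator: y**2 - 2*y - 8 = (y + 2)(y - 4).
Partial fractions: 2*(y - 1)/((y - 4)*(y + 2)) = 1/(y + 2) + 1/(y - 4).
An antiderivative is F(y) = log(y - 4) + log(y + 2).
Then F(7) - F(6) = (log(27)) - (log(16)) = log(27/16).

log(27/16)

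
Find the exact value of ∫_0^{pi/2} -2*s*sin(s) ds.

-2

Integrate by parts once (u = s, dv = -2*sin(s) ds).
An antiderivative is F(s) = 2*s*cos(s) - 2*sin(s).
Then F(pi/2) - F(0) = (-2) - (0) = -2.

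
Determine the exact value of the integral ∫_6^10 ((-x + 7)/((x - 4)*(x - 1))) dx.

log(25/27)

Factor the denominator: x**2 - 5*x + 4 = (x - 1)(x - 4).
Partial fractions: (-x + 7)/((x - 4)*(x - 1)) = -2/(x - 1) + 1/(x - 4).
An antiderivative is F(x) = log(x - 4) - 2*log(x - 1).
Then F(10) - F(6) = (log(2/27)) - (log(2/25)) = log(25/27).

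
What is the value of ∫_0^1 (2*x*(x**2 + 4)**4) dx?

2101/5

Let u = x**2 + 4, so du = 2*x dx. When x = 0, u = 4; when x = 1, u = 5.
The integral becomes ∫ u**4 du from 4 to 5, with antiderivative u**5/5.
Back in x: F(x) = (x**2 + 4)**5/5.
Then F(1) - F(0) = (625) - (1024/5) = 2101/5.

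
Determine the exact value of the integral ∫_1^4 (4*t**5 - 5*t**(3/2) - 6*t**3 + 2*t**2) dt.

4655/2

By the power rule, an antiderivative is F(t) = 2*t**6/3 - 2*t**(5/2) - 3*t**4/2 + 2*t**3/3.
Then F(4) - F(1) = (6976/3) - (-13/6) = 4655/2.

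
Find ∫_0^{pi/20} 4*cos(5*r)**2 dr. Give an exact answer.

Use the identity cos^2(5*r) = (1 + cos(10*r))/2.
An antiderivative is F(r) = 2*r + sin(10*r)/5.
Then F(pi/20) - F(0) = (1/5 + pi/10) - (0) = 1/5 + pi/10.

1/5 + pi/10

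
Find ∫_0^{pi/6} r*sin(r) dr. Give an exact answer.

-sqrt(3)*pi/12 + 1/2

Integrate by parts once (u = r, dv = sin(r) dr).
An antiderivative is F(r) = -r*cos(r) + sin(r).
Then F(pi/6) - F(0) = (-sqrt(3)*pi/12 + 1/2) - (0) = -sqrt(3)*pi/12 + 1/2.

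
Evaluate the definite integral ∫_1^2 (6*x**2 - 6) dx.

By the power rule, an antiderivative is F(x) = 2*x**3 - 6*x.
Then F(2) - F(1) = (4) - (-4) = 8.

8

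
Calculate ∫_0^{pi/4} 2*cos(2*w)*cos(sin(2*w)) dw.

Let u = sin(2*w), so du = 2*cos(2*w) dw. When w = 0, u = 0; when w = pi/4, u = 1.
The integral becomes ∫ cos(u) du from 0 to 1, with antiderivative sin(u).
Back in w: F(w) = sin(sin(2*w)).
Then F(pi/4) - F(0) = (sin(1)) - (0) = sin(1).

sin(1)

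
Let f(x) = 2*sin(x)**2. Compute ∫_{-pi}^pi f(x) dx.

Use the identity sin^2(x) = (1 - cos(2*x))/2.
An antiderivative is F(x) = x - sin(2*x)/2.
Then F(pi) - F(-pi) = (pi) - (-pi) = 2*pi.

2*pi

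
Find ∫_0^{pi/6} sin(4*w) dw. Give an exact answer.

An antiderivative is F(w) = -cos(4*w)/4.
Then F(pi/6) - F(0) = (1/8) - (-1/4) = 3/8.

3/8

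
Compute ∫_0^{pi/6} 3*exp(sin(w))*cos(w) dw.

Let u = sin(w), so du = cos(w) dw. When w = 0, u = 0; when w = pi/6, u = 1/2.
The integral becomes 3·∫ exp(u) du from 0 to 1/2, with antiderivative 3*exp(u).
Back in w: F(w) = 3*exp(sin(w)).
Then F(pi/6) - F(0) = (3*exp(1/2)) - (3) = -3 + 3*exp(1/2).

-3 + 3*exp(1/2)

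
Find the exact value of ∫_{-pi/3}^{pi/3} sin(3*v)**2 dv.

pi/3

Use the identity sin^2(3*v) = (1 - cos(6*v))/2.
An antiderivative is F(v) = v/2 - sin(6*v)/12.
Then F(pi/3) - F(-pi/3) = (pi/6) - (-pi/6) = pi/3.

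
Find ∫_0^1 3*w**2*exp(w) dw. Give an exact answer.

Integrate by parts twice (u = w^2, dv = 3*exp(w) dw).
An antiderivative is F(w) = (3*w**2 - 6*w + 6)*exp(w).
Then F(1) - F(0) = (3*E) - (6) = -6 + 3*E.

-6 + 3*E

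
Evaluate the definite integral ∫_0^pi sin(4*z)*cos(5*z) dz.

Use the identity sin(4*z)cos(5*z) = [sin(9*z) + sin(-z)]/2.
An antiderivative is F(z) = cos(z)/2 - cos(9*z)/18.
Then F(pi) - F(0) = (-4/9) - (4/9) = -8/9.

-8/9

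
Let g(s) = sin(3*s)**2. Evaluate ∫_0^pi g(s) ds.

pi/2

Use the identity sin^2(3*s) = (1 - cos(6*s))/2.
An antiderivative is F(s) = s/2 - sin(6*s)/12.
Then F(pi) - F(0) = (pi/2) - (0) = pi/2.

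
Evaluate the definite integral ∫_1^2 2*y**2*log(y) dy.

-14/9 + 16*log(2)/3

Integrate by parts once (u = ln y, dv = 2*y**2 dy).
An antiderivative is F(y) = 2*y**3*(3*log(y) - 1)/9.
Then F(2) - F(1) = (-16/9 + 16*log(2)/3) - (-2/9) = -14/9 + 16*log(2)/3.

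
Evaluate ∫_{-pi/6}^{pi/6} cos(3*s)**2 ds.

Use the identity cos^2(3*s) = (1 + cos(6*s))/2.
An antiderivative is F(s) = s/2 + sin(6*s)/12.
Then F(pi/6) - F(-pi/6) = (pi/12) - (-pi/12) = pi/6.

pi/6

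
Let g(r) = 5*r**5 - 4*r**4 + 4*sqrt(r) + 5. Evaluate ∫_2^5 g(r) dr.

By the power rule, an antiderivative is F(r) = 5*r**6/6 - 4*r**5/5 + 8*r**(3/2)/3 + 5*r.
Then F(5) - F(2) = (40*sqrt(5)/3 + 63275/6) - (16*sqrt(2)/3 + 566/15) = -16*sqrt(2)/3 + 40*sqrt(5)/3 + 105081/10.

-16*sqrt(2)/3 + 40*sqrt(5)/3 + 105081/10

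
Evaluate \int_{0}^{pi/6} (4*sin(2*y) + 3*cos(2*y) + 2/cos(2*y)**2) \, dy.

An antiderivative is F(y) = 3*sin(2*y)/2 - 2*cos(2*y) + tan(2*y).
Then F(pi/6) - F(0) = (-1 + 7*sqrt(3)/4) - (-2) = 1 + 7*sqrt(3)/4.

1 + 7*sqrt(3)/4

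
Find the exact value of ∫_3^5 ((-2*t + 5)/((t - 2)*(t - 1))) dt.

log(3/8)

Factor the denominator: t**2 - 3*t + 2 = (t - 1)(t - 2).
Partial fractions: (-2*t + 5)/((t - 2)*(t - 1)) = -3/(t - 1) + 1/(t - 2).
An antiderivative is F(t) = log(t - 2) - 3*log(t - 1).
Then F(5) - F(3) = (log(3/64)) - (-log(8)) = log(3/8).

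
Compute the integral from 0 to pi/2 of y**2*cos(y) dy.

-2 + pi**2/4

Integrate by parts twice (u = y^2, dv = cos(y) dy).
An antiderivative is F(y) = y**2*sin(y) + 2*y*cos(y) - 2*sin(y).
Then F(pi/2) - F(0) = (-2 + pi**2/4) - (0) = -2 + pi**2/4.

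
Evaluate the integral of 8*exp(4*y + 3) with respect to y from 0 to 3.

Let u = 4*y + 3, so du = 4 dy. When y = 0, u = 3; when y = 3, u = 15.
The integral becomes 2·∫ exp(u) du from 3 to 15, with antiderivative 2*exp(u).
Back in y: F(y) = 2*exp(4*y + 3).
Then F(3) - F(0) = (2*exp(15)) - (2*exp(3)) = -2*(1 - exp(12))*exp(3).

-2*(1 - exp(12))*exp(3)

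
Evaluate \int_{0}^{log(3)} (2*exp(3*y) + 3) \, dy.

An antiderivative is F(y) = 2*exp(3*y)/3 + 3*y.
Then F(log(3)) - F(0) = (3*log(3) + 18) - (2/3) = log(27) + 52/3.

log(27) + 52/3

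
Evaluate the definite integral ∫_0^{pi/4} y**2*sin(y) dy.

Integrate by parts twice (u = y^2, dv = sin(y) dy).
An antiderivative is F(y) = -y**2*cos(y) + 2*y*sin(y) + 2*cos(y).
Then F(pi/4) - F(0) = (sqrt(2)*(-pi**2 + 8*pi + 32)/32) - (2) = -2 - sqrt(2)*pi**2/32 + sqrt(2)*pi/4 + sqrt(2).

-2 - sqrt(2)*pi**2/32 + sqrt(2)*pi/4 + sqrt(2)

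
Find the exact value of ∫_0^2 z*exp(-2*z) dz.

(-5 + exp(4))*exp(-4)/4

Integrate by parts once (u = z, dv = exp(-2*z) dz).
An antiderivative is F(z) = (-2*z - 1)*exp(-2*z)/4.
Then F(2) - F(0) = (-5*exp(-4)/4) - (-1/4) = (-5 + exp(4))*exp(-4)/4.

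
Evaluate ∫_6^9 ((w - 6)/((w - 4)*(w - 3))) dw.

Factor the denominator: w**2 - 7*w + 12 = (w - 3)(w - 4).
Partial fractions: (w - 6)/((w - 4)*(w - 3)) = 3/(w - 3) - 2/(w - 4).
An antiderivative is F(w) = -2*log(w - 4) + 3*log(w - 3).
Then F(9) - F(6) = (-2*log(5) + 3*log(2) + 3*log(3)) - (log(27/4)) = log(32/25).

log(32/25)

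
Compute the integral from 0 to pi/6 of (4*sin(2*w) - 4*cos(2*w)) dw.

An antiderivative is F(w) = -2*sin(2*w) - 2*cos(2*w).
Then F(pi/6) - F(0) = (-sqrt(3) - 1) - (-2) = 1 - sqrt(3).

1 - sqrt(3)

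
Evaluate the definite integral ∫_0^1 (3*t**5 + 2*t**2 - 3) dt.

By the power rule, an antiderivative is F(t) = t**6/2 + 2*t**3/3 - 3*t.
Then F(1) - F(0) = (-11/6) - (0) = -11/6.

-11/6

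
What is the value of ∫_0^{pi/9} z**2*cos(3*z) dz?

Integrate by parts twice (u = z^2, dv = cos(3*z) dz).
An antiderivative is F(z) = z**2*sin(3*z)/3 + 2*z*cos(3*z)/9 - 2*sin(3*z)/27.
Then F(pi/9) - F(0) = (-sqrt(3)/27 + sqrt(3)*pi**2/486 + pi/81) - (0) = -sqrt(3)/27 + sqrt(3)*pi**2/486 + pi/81.

-sqrt(3)/27 + sqrt(3)*pi**2/486 + pi/81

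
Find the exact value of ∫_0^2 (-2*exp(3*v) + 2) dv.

14/3 - 2*exp(6)/3

An antiderivative is F(v) = -2*exp(3*v)/3 + 2*v.
Then F(2) - F(0) = (4 - 2*exp(6)/3) - (-2/3) = 14/3 - 2*exp(6)/3.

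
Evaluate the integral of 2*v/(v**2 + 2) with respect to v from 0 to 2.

log(3)

Let u = v**2 + 2, so du = 2*v dv. When v = 0, u = 2; when v = 2, u = 6.
The integral becomes ∫ 1/u du from 2 to 6, with antiderivative log(u).
Back in v: F(v) = log(v**2 + 2).
Then F(2) - F(0) = (log(6)) - (log(2)) = log(3).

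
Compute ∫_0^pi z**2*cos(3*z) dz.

Integrate by parts twice (u = z^2, dv = cos(3*z) dz).
An antiderivative is F(z) = z**2*sin(3*z)/3 + 2*z*cos(3*z)/9 - 2*sin(3*z)/27.
Then F(pi) - F(0) = (-2*pi/9) - (0) = -2*pi/9.

-2*pi/9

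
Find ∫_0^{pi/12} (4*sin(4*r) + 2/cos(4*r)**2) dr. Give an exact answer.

1/2 + sqrt(3)/2

An antiderivative is F(r) = -cos(4*r) + tan(4*r)/2.
Then F(pi/12) - F(0) = (-1/2 + sqrt(3)/2) - (-1) = 1/2 + sqrt(3)/2.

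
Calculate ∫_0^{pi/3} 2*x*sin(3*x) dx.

2*pi/9

Integrate by parts once (u = x, dv = 2*sin(3*x) dx).
An antiderivative is F(x) = -2*x*cos(3*x)/3 + 2*sin(3*x)/9.
Then F(pi/3) - F(0) = (2*pi/9) - (0) = 2*pi/9.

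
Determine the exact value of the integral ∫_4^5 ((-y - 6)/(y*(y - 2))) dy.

Factor the denominator: y**2 - 2*y = y(y - 2).
Partial fractions: (-y - 6)/(y*(y - 2)) = 3/y - 4/(y - 2).
An antiderivative is F(y) = 3*log(y) - 4*log(y - 2).
Then F(5) - F(4) = (-4*log(3) + 3*log(5)) - (log(4)) = -4*log(3) - 2*log(2) + 3*log(5).

-4*log(3) - 2*log(2) + 3*log(5)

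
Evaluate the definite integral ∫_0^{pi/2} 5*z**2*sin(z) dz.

-10 + 5*pi

Integrate by parts twice (u = z^2, dv = 5*sin(z) dz).
An antiderivative is F(z) = -5*z**2*cos(z) + 10*z*sin(z) + 10*cos(z).
Then F(pi/2) - F(0) = (5*pi) - (10) = -10 + 5*pi.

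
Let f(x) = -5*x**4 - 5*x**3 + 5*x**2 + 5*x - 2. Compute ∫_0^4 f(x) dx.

By the power rule, an antiderivative is F(x) = -x**5 - 5*x**4/4 + 5*x**3/3 + 5*x**2/2 - 2*x.
Then F(4) - F(0) = (-3616/3) - (0) = -3616/3.

-3616/3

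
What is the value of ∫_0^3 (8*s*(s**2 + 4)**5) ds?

3215142

Let u = s**2 + 4, so du = 2*s ds. When s = 0, u = 4; when s = 3, u = 13.
The integral becomes 4·∫ u**5 du from 4 to 13, with antiderivative 2*u**6/3.
Back in s: F(s) = 2*(s**2 + 4)**6/3.
Then F(3) - F(0) = (9653618/3) - (8192/3) = 3215142.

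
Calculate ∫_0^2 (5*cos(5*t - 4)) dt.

Let u = 5*t - 4, so du = 5 dt. When t = 0, u = -4; when t = 2, u = 6.
The integral becomes ∫ cos(u) du from -4 to 6, with antiderivative sin(u).
Back in t: F(t) = sin(5*t - 4).
Then F(2) - F(0) = (sin(6)) - (-sin(4)) = sin(4) + sin(6).

sin(4) + sin(6)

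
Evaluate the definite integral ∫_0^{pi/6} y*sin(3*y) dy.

1/9

Integrate by parts once (u = y, dv = sin(3*y) dy).
An antiderivative is F(y) = -y*cos(3*y)/3 + sin(3*y)/9.
Then F(pi/6) - F(0) = (1/9) - (0) = 1/9.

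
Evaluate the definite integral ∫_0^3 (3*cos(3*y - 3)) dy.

sin(6) + sin(3)

Let u = 3*y - 3, so du = 3 dy. When y = 0, u = -3; when y = 3, u = 6.
The integral becomes ∫ cos(u) du from -3 to 6, with antiderivative sin(u).
Back in y: F(y) = sin(3*y - 3).
Then F(3) - F(0) = (sin(6)) - (-sin(3)) = sin(6) + sin(3).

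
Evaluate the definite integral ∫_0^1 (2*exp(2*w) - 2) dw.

An antiderivative is F(w) = exp(2*w) - 2*w.
Then F(1) - F(0) = (-2 + exp(2)) - (1) = -3 + exp(2).

-3 + exp(2)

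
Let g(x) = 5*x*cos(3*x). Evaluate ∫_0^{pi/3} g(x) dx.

-10/9

Integrate by parts once (u = x, dv = 5*cos(3*x) dx).
An antiderivative is F(x) = 5*x*sin(3*x)/3 + 5*cos(3*x)/9.
Then F(pi/3) - F(0) = (-5/9) - (5/9) = -10/9.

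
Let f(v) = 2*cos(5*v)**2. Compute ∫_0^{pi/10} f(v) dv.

Use the identity cos^2(5*v) = (1 + cos(10*v))/2.
An antiderivative is F(v) = v + sin(10*v)/10.
Then F(pi/10) - F(0) = (pi/10) - (0) = pi/10.

pi/10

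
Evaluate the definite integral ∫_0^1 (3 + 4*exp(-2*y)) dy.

An antiderivative is F(y) = 3*y - 2*exp(-2*y).
Then F(1) - F(0) = (3 - 2*exp(-2)) - (-2) = 5 - 2*exp(-2).

5 - 2*exp(-2)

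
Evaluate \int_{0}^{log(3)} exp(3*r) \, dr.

26/3

Let u = exp(r), so du = exp(r) dr. When r = 0, u = 1; when r = log(3), u = 3.
The integral becomes ∫ u**2 du from 1 to 3, with antiderivative u**3/3.
Back in r: F(r) = exp(3*r)/3.
Then F(log(3)) - F(0) = (9) - (1/3) = 26/3.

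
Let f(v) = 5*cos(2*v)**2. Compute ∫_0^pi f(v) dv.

5*pi/2

Use the identity cos^2(2*v) = (1 + cos(4*v))/2.
An antiderivative is F(v) = 5*v/2 + 5*sin(4*v)/8.
Then F(pi) - F(0) = (5*pi/2) - (0) = 5*pi/2.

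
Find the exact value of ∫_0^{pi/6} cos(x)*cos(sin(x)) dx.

Let u = sin(x), so du = cos(x) dx. When x = 0, u = 0; when x = pi/6, u = 1/2.
The integral becomes ∫ cos(u) du from 0 to 1/2, with antiderivative sin(u).
Back in x: F(x) = sin(sin(x)).
Then F(pi/6) - F(0) = (sin(1/2)) - (0) = sin(1/2).

sin(1/2)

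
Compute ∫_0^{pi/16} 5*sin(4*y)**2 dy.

Use the identity sin^2(4*y) = (1 - cos(8*y))/2.
An antiderivative is F(y) = 5*y/2 - 5*sin(8*y)/16.
Then F(pi/16) - F(0) = (-5/16 + 5*pi/32) - (0) = -5/16 + 5*pi/32.

-5/16 + 5*pi/32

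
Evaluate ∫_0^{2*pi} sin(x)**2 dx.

pi

Use the identity sin^2(x) = (1 - cos(2*x))/2.
An antiderivative is F(x) = x/2 - sin(2*x)/4.
Then F(2*pi) - F(0) = (pi) - (0) = pi.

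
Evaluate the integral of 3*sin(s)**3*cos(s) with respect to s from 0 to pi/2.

3/4

Let u = sin(s), so du = cos(s) ds. When s = 0, u = 0; when s = pi/2, u = 1.
The integral becomes 3·∫ u**3 du from 0 to 1, with antiderivative 3*u**4/4.
Back in s: F(s) = 3*sin(s)**4/4.
Then F(pi/2) - F(0) = (3/4) - (0) = 3/4.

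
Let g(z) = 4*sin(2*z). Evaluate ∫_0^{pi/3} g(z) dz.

3

An antiderivative is F(z) = -2*cos(2*z).
Then F(pi/3) - F(0) = (1) - (-2) = 3.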